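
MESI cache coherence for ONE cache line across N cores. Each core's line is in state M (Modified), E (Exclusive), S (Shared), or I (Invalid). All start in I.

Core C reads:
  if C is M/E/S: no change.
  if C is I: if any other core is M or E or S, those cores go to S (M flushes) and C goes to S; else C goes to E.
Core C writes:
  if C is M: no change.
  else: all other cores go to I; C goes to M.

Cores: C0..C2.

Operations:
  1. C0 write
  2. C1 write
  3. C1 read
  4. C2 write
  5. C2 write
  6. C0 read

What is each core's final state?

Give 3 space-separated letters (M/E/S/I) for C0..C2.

Answer: S I S

Derivation:
Op 1: C0 write [C0 write: invalidate none -> C0=M] -> [M,I,I]
Op 2: C1 write [C1 write: invalidate ['C0=M'] -> C1=M] -> [I,M,I]
Op 3: C1 read [C1 read: already in M, no change] -> [I,M,I]
Op 4: C2 write [C2 write: invalidate ['C1=M'] -> C2=M] -> [I,I,M]
Op 5: C2 write [C2 write: already M (modified), no change] -> [I,I,M]
Op 6: C0 read [C0 read from I: others=['C2=M'] -> C0=S, others downsized to S] -> [S,I,S]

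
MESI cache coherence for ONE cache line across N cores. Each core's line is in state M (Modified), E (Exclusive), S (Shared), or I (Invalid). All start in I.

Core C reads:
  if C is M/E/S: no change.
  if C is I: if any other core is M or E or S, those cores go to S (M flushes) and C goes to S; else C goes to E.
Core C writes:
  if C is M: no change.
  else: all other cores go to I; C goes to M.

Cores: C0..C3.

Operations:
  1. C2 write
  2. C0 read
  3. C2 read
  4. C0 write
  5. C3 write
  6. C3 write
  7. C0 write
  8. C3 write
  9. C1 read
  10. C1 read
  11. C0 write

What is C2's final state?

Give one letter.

Op 1: C2 write [C2 write: invalidate none -> C2=M] -> [I,I,M,I]
Op 2: C0 read [C0 read from I: others=['C2=M'] -> C0=S, others downsized to S] -> [S,I,S,I]
Op 3: C2 read [C2 read: already in S, no change] -> [S,I,S,I]
Op 4: C0 write [C0 write: invalidate ['C2=S'] -> C0=M] -> [M,I,I,I]
Op 5: C3 write [C3 write: invalidate ['C0=M'] -> C3=M] -> [I,I,I,M]
Op 6: C3 write [C3 write: already M (modified), no change] -> [I,I,I,M]
Op 7: C0 write [C0 write: invalidate ['C3=M'] -> C0=M] -> [M,I,I,I]
Op 8: C3 write [C3 write: invalidate ['C0=M'] -> C3=M] -> [I,I,I,M]
Op 9: C1 read [C1 read from I: others=['C3=M'] -> C1=S, others downsized to S] -> [I,S,I,S]
Op 10: C1 read [C1 read: already in S, no change] -> [I,S,I,S]
Op 11: C0 write [C0 write: invalidate ['C1=S', 'C3=S'] -> C0=M] -> [M,I,I,I]

Answer: I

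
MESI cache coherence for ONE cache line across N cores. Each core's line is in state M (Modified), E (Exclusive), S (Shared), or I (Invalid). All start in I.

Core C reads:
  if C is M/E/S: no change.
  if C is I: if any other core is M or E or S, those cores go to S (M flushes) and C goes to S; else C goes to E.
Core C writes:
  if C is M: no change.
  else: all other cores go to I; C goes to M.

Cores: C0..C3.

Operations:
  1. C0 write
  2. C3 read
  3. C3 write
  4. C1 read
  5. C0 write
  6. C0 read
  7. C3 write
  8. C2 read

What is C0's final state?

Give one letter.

Answer: I

Derivation:
Op 1: C0 write [C0 write: invalidate none -> C0=M] -> [M,I,I,I]
Op 2: C3 read [C3 read from I: others=['C0=M'] -> C3=S, others downsized to S] -> [S,I,I,S]
Op 3: C3 write [C3 write: invalidate ['C0=S'] -> C3=M] -> [I,I,I,M]
Op 4: C1 read [C1 read from I: others=['C3=M'] -> C1=S, others downsized to S] -> [I,S,I,S]
Op 5: C0 write [C0 write: invalidate ['C1=S', 'C3=S'] -> C0=M] -> [M,I,I,I]
Op 6: C0 read [C0 read: already in M, no change] -> [M,I,I,I]
Op 7: C3 write [C3 write: invalidate ['C0=M'] -> C3=M] -> [I,I,I,M]
Op 8: C2 read [C2 read from I: others=['C3=M'] -> C2=S, others downsized to S] -> [I,I,S,S]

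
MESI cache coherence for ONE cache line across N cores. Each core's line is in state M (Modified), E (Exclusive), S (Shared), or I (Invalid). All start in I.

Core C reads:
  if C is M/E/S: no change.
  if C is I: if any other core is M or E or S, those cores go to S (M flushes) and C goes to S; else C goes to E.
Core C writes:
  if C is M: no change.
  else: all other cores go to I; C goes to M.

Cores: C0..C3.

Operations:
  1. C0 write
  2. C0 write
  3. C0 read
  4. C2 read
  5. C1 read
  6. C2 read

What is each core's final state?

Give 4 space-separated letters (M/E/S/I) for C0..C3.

Answer: S S S I

Derivation:
Op 1: C0 write [C0 write: invalidate none -> C0=M] -> [M,I,I,I]
Op 2: C0 write [C0 write: already M (modified), no change] -> [M,I,I,I]
Op 3: C0 read [C0 read: already in M, no change] -> [M,I,I,I]
Op 4: C2 read [C2 read from I: others=['C0=M'] -> C2=S, others downsized to S] -> [S,I,S,I]
Op 5: C1 read [C1 read from I: others=['C0=S', 'C2=S'] -> C1=S, others downsized to S] -> [S,S,S,I]
Op 6: C2 read [C2 read: already in S, no change] -> [S,S,S,I]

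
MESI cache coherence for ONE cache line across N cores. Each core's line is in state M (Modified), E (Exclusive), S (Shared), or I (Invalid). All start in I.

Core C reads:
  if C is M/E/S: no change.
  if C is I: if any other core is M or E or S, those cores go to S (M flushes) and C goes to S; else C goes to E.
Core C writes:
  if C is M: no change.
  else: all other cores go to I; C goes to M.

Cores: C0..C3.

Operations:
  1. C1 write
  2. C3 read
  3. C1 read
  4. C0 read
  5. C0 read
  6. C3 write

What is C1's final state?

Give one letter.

Answer: I

Derivation:
Op 1: C1 write [C1 write: invalidate none -> C1=M] -> [I,M,I,I]
Op 2: C3 read [C3 read from I: others=['C1=M'] -> C3=S, others downsized to S] -> [I,S,I,S]
Op 3: C1 read [C1 read: already in S, no change] -> [I,S,I,S]
Op 4: C0 read [C0 read from I: others=['C1=S', 'C3=S'] -> C0=S, others downsized to S] -> [S,S,I,S]
Op 5: C0 read [C0 read: already in S, no change] -> [S,S,I,S]
Op 6: C3 write [C3 write: invalidate ['C0=S', 'C1=S'] -> C3=M] -> [I,I,I,M]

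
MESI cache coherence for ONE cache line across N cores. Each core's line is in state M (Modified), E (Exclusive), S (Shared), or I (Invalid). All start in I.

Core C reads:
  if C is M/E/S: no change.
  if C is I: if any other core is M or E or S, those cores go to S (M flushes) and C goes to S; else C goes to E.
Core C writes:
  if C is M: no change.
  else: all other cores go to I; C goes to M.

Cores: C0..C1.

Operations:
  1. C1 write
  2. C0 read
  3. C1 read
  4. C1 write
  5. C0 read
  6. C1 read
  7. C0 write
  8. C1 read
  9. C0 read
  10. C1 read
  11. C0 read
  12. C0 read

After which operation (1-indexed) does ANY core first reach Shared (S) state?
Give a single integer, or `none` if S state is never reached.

Answer: 2

Derivation:
Op 1: C1 write [C1 write: invalidate none -> C1=M] -> [I,M]
Op 2: C0 read [C0 read from I: others=['C1=M'] -> C0=S, others downsized to S] -> [S,S]
  -> First S state at op 2; remaining ops need not be traced.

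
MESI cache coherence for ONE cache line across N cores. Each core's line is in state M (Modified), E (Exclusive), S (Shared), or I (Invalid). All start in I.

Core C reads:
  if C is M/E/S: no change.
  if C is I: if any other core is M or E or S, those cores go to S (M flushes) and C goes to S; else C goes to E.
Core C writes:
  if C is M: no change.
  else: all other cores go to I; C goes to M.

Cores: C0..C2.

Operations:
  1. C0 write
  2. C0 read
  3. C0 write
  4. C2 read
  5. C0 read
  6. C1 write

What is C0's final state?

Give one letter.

Op 1: C0 write [C0 write: invalidate none -> C0=M] -> [M,I,I]
Op 2: C0 read [C0 read: already in M, no change] -> [M,I,I]
Op 3: C0 write [C0 write: already M (modified), no change] -> [M,I,I]
Op 4: C2 read [C2 read from I: others=['C0=M'] -> C2=S, others downsized to S] -> [S,I,S]
Op 5: C0 read [C0 read: already in S, no change] -> [S,I,S]
Op 6: C1 write [C1 write: invalidate ['C0=S', 'C2=S'] -> C1=M] -> [I,M,I]

Answer: I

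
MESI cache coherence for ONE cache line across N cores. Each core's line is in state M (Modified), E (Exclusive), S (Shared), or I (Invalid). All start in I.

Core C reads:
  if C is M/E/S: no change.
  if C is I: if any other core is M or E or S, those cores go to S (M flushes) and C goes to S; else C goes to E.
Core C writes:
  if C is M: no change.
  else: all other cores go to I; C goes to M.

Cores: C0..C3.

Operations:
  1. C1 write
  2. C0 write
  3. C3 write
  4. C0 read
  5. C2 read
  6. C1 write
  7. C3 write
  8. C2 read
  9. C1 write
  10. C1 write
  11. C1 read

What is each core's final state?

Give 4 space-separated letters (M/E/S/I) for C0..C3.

Op 1: C1 write [C1 write: invalidate none -> C1=M] -> [I,M,I,I]
Op 2: C0 write [C0 write: invalidate ['C1=M'] -> C0=M] -> [M,I,I,I]
Op 3: C3 write [C3 write: invalidate ['C0=M'] -> C3=M] -> [I,I,I,M]
Op 4: C0 read [C0 read from I: others=['C3=M'] -> C0=S, others downsized to S] -> [S,I,I,S]
Op 5: C2 read [C2 read from I: others=['C0=S', 'C3=S'] -> C2=S, others downsized to S] -> [S,I,S,S]
Op 6: C1 write [C1 write: invalidate ['C0=S', 'C2=S', 'C3=S'] -> C1=M] -> [I,M,I,I]
Op 7: C3 write [C3 write: invalidate ['C1=M'] -> C3=M] -> [I,I,I,M]
Op 8: C2 read [C2 read from I: others=['C3=M'] -> C2=S, others downsized to S] -> [I,I,S,S]
Op 9: C1 write [C1 write: invalidate ['C2=S', 'C3=S'] -> C1=M] -> [I,M,I,I]
Op 10: C1 write [C1 write: already M (modified), no change] -> [I,M,I,I]
Op 11: C1 read [C1 read: already in M, no change] -> [I,M,I,I]

Answer: I M I I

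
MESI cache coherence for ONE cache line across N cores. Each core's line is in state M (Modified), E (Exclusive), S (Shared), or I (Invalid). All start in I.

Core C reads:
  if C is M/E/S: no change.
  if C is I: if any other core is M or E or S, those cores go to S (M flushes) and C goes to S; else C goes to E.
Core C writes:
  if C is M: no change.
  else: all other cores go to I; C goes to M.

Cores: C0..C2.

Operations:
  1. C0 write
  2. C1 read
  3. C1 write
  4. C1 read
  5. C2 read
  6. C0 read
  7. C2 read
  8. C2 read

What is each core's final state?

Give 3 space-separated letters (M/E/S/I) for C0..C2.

Answer: S S S

Derivation:
Op 1: C0 write [C0 write: invalidate none -> C0=M] -> [M,I,I]
Op 2: C1 read [C1 read from I: others=['C0=M'] -> C1=S, others downsized to S] -> [S,S,I]
Op 3: C1 write [C1 write: invalidate ['C0=S'] -> C1=M] -> [I,M,I]
Op 4: C1 read [C1 read: already in M, no change] -> [I,M,I]
Op 5: C2 read [C2 read from I: others=['C1=M'] -> C2=S, others downsized to S] -> [I,S,S]
Op 6: C0 read [C0 read from I: others=['C1=S', 'C2=S'] -> C0=S, others downsized to S] -> [S,S,S]
Op 7: C2 read [C2 read: already in S, no change] -> [S,S,S]
Op 8: C2 read [C2 read: already in S, no change] -> [S,S,S]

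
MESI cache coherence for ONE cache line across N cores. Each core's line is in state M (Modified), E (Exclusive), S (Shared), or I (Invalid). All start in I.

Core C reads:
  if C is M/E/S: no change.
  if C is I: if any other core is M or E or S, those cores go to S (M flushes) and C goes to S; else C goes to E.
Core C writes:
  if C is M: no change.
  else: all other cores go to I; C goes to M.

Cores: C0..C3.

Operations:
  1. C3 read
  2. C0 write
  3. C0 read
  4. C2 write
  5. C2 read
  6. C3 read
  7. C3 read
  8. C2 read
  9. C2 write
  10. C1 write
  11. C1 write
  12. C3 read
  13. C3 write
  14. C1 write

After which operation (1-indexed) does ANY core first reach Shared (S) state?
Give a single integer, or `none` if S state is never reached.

Op 1: C3 read [C3 read from I: no other sharers -> C3=E (exclusive)] -> [I,I,I,E]
Op 2: C0 write [C0 write: invalidate ['C3=E'] -> C0=M] -> [M,I,I,I]
Op 3: C0 read [C0 read: already in M, no change] -> [M,I,I,I]
Op 4: C2 write [C2 write: invalidate ['C0=M'] -> C2=M] -> [I,I,M,I]
Op 5: C2 read [C2 read: already in M, no change] -> [I,I,M,I]
Op 6: C3 read [C3 read from I: others=['C2=M'] -> C3=S, others downsized to S] -> [I,I,S,S]
  -> First S state at op 6; remaining ops need not be traced.

Answer: 6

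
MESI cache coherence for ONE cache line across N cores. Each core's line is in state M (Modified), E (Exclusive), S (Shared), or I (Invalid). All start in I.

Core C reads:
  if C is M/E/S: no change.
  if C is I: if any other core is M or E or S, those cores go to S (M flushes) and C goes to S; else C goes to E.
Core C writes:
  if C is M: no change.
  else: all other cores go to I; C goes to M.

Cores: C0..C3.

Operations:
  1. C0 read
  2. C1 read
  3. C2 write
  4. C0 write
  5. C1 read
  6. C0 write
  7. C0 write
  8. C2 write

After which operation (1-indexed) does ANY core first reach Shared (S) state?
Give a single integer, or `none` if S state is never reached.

Answer: 2

Derivation:
Op 1: C0 read [C0 read from I: no other sharers -> C0=E (exclusive)] -> [E,I,I,I]
Op 2: C1 read [C1 read from I: others=['C0=E'] -> C1=S, others downsized to S] -> [S,S,I,I]
  -> First S state at op 2; remaining ops need not be traced.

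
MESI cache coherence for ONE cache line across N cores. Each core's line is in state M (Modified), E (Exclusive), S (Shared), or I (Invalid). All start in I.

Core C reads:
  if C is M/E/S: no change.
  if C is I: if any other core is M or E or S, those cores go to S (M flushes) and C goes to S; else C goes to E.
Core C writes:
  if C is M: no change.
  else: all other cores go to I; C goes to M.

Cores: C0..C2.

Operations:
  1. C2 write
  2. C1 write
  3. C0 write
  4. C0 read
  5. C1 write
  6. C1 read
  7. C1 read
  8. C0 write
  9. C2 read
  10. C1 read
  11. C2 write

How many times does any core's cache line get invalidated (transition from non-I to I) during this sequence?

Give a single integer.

Answer: 6

Derivation:
Op 1: C2 write [C2 write: invalidate none -> C2=M] -> [I,I,M] (invalidations this op: 0; running total: 0)
Op 2: C1 write [C1 write: invalidate ['C2=M'] -> C1=M] -> [I,M,I] (invalidations this op: 1; running total: 1)
Op 3: C0 write [C0 write: invalidate ['C1=M'] -> C0=M] -> [M,I,I] (invalidations this op: 1; running total: 2)
Op 4: C0 read [C0 read: already in M, no change] -> [M,I,I] (invalidations this op: 0; running total: 2)
Op 5: C1 write [C1 write: invalidate ['C0=M'] -> C1=M] -> [I,M,I] (invalidations this op: 1; running total: 3)
Op 6: C1 read [C1 read: already in M, no change] -> [I,M,I] (invalidations this op: 0; running total: 3)
Op 7: C1 read [C1 read: already in M, no change] -> [I,M,I] (invalidations this op: 0; running total: 3)
Op 8: C0 write [C0 write: invalidate ['C1=M'] -> C0=M] -> [M,I,I] (invalidations this op: 1; running total: 4)
Op 9: C2 read [C2 read from I: others=['C0=M'] -> C2=S, others downsized to S] -> [S,I,S] (invalidations this op: 0; running total: 4)
Op 10: C1 read [C1 read from I: others=['C0=S', 'C2=S'] -> C1=S, others downsized to S] -> [S,S,S] (invalidations this op: 0; running total: 4)
Op 11: C2 write [C2 write: invalidate ['C0=S', 'C1=S'] -> C2=M] -> [I,I,M] (invalidations this op: 2; running total: 6)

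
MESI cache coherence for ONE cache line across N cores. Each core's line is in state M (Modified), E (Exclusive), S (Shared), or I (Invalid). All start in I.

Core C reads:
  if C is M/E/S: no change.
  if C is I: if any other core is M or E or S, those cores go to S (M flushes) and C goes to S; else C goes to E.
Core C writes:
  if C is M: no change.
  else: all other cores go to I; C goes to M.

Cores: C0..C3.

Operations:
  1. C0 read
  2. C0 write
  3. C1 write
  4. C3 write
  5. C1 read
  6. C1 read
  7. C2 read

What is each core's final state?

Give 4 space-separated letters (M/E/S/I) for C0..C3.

Op 1: C0 read [C0 read from I: no other sharers -> C0=E (exclusive)] -> [E,I,I,I]
Op 2: C0 write [C0 write: invalidate none -> C0=M] -> [M,I,I,I]
Op 3: C1 write [C1 write: invalidate ['C0=M'] -> C1=M] -> [I,M,I,I]
Op 4: C3 write [C3 write: invalidate ['C1=M'] -> C3=M] -> [I,I,I,M]
Op 5: C1 read [C1 read from I: others=['C3=M'] -> C1=S, others downsized to S] -> [I,S,I,S]
Op 6: C1 read [C1 read: already in S, no change] -> [I,S,I,S]
Op 7: C2 read [C2 read from I: others=['C1=S', 'C3=S'] -> C2=S, others downsized to S] -> [I,S,S,S]

Answer: I S S S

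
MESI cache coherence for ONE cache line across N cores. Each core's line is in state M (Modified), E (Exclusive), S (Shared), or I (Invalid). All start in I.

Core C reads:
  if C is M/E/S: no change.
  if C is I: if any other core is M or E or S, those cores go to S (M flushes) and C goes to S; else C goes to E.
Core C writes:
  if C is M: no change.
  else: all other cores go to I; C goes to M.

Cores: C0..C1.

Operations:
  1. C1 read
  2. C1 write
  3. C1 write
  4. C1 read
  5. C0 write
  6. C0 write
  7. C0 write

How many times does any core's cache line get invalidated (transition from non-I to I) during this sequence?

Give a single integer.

Answer: 1

Derivation:
Op 1: C1 read [C1 read from I: no other sharers -> C1=E (exclusive)] -> [I,E] (invalidations this op: 0; running total: 0)
Op 2: C1 write [C1 write: invalidate none -> C1=M] -> [I,M] (invalidations this op: 0; running total: 0)
Op 3: C1 write [C1 write: already M (modified), no change] -> [I,M] (invalidations this op: 0; running total: 0)
Op 4: C1 read [C1 read: already in M, no change] -> [I,M] (invalidations this op: 0; running total: 0)
Op 5: C0 write [C0 write: invalidate ['C1=M'] -> C0=M] -> [M,I] (invalidations this op: 1; running total: 1)
Op 6: C0 write [C0 write: already M (modified), no change] -> [M,I] (invalidations this op: 0; running total: 1)
Op 7: C0 write [C0 write: already M (modified), no change] -> [M,I] (invalidations this op: 0; running total: 1)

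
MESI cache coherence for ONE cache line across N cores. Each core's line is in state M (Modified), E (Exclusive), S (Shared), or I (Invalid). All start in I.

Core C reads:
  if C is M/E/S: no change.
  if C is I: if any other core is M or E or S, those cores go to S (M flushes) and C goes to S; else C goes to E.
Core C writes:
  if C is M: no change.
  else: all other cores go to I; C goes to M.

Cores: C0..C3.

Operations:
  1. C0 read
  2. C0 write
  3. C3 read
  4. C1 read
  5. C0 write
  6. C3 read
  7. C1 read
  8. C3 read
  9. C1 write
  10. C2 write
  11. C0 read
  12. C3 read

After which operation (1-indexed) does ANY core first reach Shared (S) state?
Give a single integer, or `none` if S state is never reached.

Answer: 3

Derivation:
Op 1: C0 read [C0 read from I: no other sharers -> C0=E (exclusive)] -> [E,I,I,I]
Op 2: C0 write [C0 write: invalidate none -> C0=M] -> [M,I,I,I]
Op 3: C3 read [C3 read from I: others=['C0=M'] -> C3=S, others downsized to S] -> [S,I,I,S]
  -> First S state at op 3; remaining ops need not be traced.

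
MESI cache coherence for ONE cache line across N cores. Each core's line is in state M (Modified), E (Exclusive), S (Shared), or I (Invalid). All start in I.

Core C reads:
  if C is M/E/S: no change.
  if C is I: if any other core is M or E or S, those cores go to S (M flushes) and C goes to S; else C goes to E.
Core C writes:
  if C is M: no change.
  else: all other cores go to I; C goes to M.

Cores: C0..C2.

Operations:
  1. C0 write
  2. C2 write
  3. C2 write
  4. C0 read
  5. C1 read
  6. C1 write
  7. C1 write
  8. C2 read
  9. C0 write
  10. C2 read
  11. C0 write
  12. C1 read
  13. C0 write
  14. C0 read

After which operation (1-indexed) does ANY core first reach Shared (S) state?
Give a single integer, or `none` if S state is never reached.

Op 1: C0 write [C0 write: invalidate none -> C0=M] -> [M,I,I]
Op 2: C2 write [C2 write: invalidate ['C0=M'] -> C2=M] -> [I,I,M]
Op 3: C2 write [C2 write: already M (modified), no change] -> [I,I,M]
Op 4: C0 read [C0 read from I: others=['C2=M'] -> C0=S, others downsized to S] -> [S,I,S]
  -> First S state at op 4; remaining ops need not be traced.

Answer: 4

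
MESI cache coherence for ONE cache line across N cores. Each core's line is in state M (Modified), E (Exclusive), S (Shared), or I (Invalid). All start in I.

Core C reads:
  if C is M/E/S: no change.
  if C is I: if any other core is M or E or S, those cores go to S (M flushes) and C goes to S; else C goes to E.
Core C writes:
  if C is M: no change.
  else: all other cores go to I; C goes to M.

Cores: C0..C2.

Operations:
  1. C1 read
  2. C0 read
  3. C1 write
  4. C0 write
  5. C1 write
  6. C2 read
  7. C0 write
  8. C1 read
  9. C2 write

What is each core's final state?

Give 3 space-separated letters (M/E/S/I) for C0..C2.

Answer: I I M

Derivation:
Op 1: C1 read [C1 read from I: no other sharers -> C1=E (exclusive)] -> [I,E,I]
Op 2: C0 read [C0 read from I: others=['C1=E'] -> C0=S, others downsized to S] -> [S,S,I]
Op 3: C1 write [C1 write: invalidate ['C0=S'] -> C1=M] -> [I,M,I]
Op 4: C0 write [C0 write: invalidate ['C1=M'] -> C0=M] -> [M,I,I]
Op 5: C1 write [C1 write: invalidate ['C0=M'] -> C1=M] -> [I,M,I]
Op 6: C2 read [C2 read from I: others=['C1=M'] -> C2=S, others downsized to S] -> [I,S,S]
Op 7: C0 write [C0 write: invalidate ['C1=S', 'C2=S'] -> C0=M] -> [M,I,I]
Op 8: C1 read [C1 read from I: others=['C0=M'] -> C1=S, others downsized to S] -> [S,S,I]
Op 9: C2 write [C2 write: invalidate ['C0=S', 'C1=S'] -> C2=M] -> [I,I,M]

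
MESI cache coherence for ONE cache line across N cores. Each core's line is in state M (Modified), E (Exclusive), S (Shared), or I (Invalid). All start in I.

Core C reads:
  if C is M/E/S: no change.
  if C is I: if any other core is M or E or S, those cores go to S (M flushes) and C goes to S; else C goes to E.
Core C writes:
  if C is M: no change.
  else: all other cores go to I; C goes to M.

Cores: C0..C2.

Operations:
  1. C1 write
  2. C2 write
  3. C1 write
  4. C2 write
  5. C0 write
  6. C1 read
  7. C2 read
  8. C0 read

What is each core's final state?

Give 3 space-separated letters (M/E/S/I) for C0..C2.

Op 1: C1 write [C1 write: invalidate none -> C1=M] -> [I,M,I]
Op 2: C2 write [C2 write: invalidate ['C1=M'] -> C2=M] -> [I,I,M]
Op 3: C1 write [C1 write: invalidate ['C2=M'] -> C1=M] -> [I,M,I]
Op 4: C2 write [C2 write: invalidate ['C1=M'] -> C2=M] -> [I,I,M]
Op 5: C0 write [C0 write: invalidate ['C2=M'] -> C0=M] -> [M,I,I]
Op 6: C1 read [C1 read from I: others=['C0=M'] -> C1=S, others downsized to S] -> [S,S,I]
Op 7: C2 read [C2 read from I: others=['C0=S', 'C1=S'] -> C2=S, others downsized to S] -> [S,S,S]
Op 8: C0 read [C0 read: already in S, no change] -> [S,S,S]

Answer: S S S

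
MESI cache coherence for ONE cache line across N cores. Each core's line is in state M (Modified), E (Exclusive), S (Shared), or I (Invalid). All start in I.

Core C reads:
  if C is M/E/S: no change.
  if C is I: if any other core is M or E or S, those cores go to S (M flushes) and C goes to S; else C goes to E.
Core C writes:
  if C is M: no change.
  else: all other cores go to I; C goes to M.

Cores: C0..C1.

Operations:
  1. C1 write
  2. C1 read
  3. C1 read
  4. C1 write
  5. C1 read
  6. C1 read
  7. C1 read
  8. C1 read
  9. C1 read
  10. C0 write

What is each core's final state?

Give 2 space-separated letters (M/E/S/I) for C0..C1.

Op 1: C1 write [C1 write: invalidate none -> C1=M] -> [I,M]
Op 2: C1 read [C1 read: already in M, no change] -> [I,M]
Op 3: C1 read [C1 read: already in M, no change] -> [I,M]
Op 4: C1 write [C1 write: already M (modified), no change] -> [I,M]
Op 5: C1 read [C1 read: already in M, no change] -> [I,M]
Op 6: C1 read [C1 read: already in M, no change] -> [I,M]
Op 7: C1 read [C1 read: already in M, no change] -> [I,M]
Op 8: C1 read [C1 read: already in M, no change] -> [I,M]
Op 9: C1 read [C1 read: already in M, no change] -> [I,M]
Op 10: C0 write [C0 write: invalidate ['C1=M'] -> C0=M] -> [M,I]

Answer: M I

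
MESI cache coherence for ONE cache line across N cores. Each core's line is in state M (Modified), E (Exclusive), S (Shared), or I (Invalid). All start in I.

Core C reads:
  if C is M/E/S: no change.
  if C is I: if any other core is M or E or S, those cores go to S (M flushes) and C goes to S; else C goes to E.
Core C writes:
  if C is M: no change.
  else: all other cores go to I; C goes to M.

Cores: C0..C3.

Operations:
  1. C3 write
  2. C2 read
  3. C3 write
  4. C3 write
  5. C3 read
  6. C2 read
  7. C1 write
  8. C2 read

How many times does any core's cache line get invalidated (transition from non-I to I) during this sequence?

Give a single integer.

Op 1: C3 write [C3 write: invalidate none -> C3=M] -> [I,I,I,M] (invalidations this op: 0; running total: 0)
Op 2: C2 read [C2 read from I: others=['C3=M'] -> C2=S, others downsized to S] -> [I,I,S,S] (invalidations this op: 0; running total: 0)
Op 3: C3 write [C3 write: invalidate ['C2=S'] -> C3=M] -> [I,I,I,M] (invalidations this op: 1; running total: 1)
Op 4: C3 write [C3 write: already M (modified), no change] -> [I,I,I,M] (invalidations this op: 0; running total: 1)
Op 5: C3 read [C3 read: already in M, no change] -> [I,I,I,M] (invalidations this op: 0; running total: 1)
Op 6: C2 read [C2 read from I: others=['C3=M'] -> C2=S, others downsized to S] -> [I,I,S,S] (invalidations this op: 0; running total: 1)
Op 7: C1 write [C1 write: invalidate ['C2=S', 'C3=S'] -> C1=M] -> [I,M,I,I] (invalidations this op: 2; running total: 3)
Op 8: C2 read [C2 read from I: others=['C1=M'] -> C2=S, others downsized to S] -> [I,S,S,I] (invalidations this op: 0; running total: 3)

Answer: 3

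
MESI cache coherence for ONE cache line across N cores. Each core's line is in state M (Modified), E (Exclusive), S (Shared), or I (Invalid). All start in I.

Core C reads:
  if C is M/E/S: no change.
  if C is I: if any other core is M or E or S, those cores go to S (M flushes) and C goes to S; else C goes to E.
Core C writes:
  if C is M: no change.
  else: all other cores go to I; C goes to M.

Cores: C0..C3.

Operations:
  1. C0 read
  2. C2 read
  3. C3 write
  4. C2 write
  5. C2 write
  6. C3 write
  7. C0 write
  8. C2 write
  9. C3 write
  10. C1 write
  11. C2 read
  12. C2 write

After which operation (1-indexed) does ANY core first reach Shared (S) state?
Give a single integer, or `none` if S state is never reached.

Op 1: C0 read [C0 read from I: no other sharers -> C0=E (exclusive)] -> [E,I,I,I]
Op 2: C2 read [C2 read from I: others=['C0=E'] -> C2=S, others downsized to S] -> [S,I,S,I]
  -> First S state at op 2; remaining ops need not be traced.

Answer: 2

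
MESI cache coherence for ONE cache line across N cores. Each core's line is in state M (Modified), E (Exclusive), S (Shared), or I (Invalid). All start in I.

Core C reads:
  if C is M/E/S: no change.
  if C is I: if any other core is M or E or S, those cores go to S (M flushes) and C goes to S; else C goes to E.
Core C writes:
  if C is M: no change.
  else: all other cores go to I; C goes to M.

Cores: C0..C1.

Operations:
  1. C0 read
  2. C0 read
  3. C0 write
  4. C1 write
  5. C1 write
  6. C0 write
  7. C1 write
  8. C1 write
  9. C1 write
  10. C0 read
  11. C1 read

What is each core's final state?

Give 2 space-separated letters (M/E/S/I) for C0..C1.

Answer: S S

Derivation:
Op 1: C0 read [C0 read from I: no other sharers -> C0=E (exclusive)] -> [E,I]
Op 2: C0 read [C0 read: already in E, no change] -> [E,I]
Op 3: C0 write [C0 write: invalidate none -> C0=M] -> [M,I]
Op 4: C1 write [C1 write: invalidate ['C0=M'] -> C1=M] -> [I,M]
Op 5: C1 write [C1 write: already M (modified), no change] -> [I,M]
Op 6: C0 write [C0 write: invalidate ['C1=M'] -> C0=M] -> [M,I]
Op 7: C1 write [C1 write: invalidate ['C0=M'] -> C1=M] -> [I,M]
Op 8: C1 write [C1 write: already M (modified), no change] -> [I,M]
Op 9: C1 write [C1 write: already M (modified), no change] -> [I,M]
Op 10: C0 read [C0 read from I: others=['C1=M'] -> C0=S, others downsized to S] -> [S,S]
Op 11: C1 read [C1 read: already in S, no change] -> [S,S]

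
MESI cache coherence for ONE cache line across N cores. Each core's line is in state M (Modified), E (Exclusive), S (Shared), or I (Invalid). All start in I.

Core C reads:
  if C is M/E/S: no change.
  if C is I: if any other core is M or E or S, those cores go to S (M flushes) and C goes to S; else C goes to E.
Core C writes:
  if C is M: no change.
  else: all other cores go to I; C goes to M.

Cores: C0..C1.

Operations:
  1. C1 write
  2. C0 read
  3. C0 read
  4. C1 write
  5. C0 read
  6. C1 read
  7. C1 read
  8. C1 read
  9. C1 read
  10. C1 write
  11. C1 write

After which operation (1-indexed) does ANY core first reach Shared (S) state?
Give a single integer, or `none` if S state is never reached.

Answer: 2

Derivation:
Op 1: C1 write [C1 write: invalidate none -> C1=M] -> [I,M]
Op 2: C0 read [C0 read from I: others=['C1=M'] -> C0=S, others downsized to S] -> [S,S]
  -> First S state at op 2; remaining ops need not be traced.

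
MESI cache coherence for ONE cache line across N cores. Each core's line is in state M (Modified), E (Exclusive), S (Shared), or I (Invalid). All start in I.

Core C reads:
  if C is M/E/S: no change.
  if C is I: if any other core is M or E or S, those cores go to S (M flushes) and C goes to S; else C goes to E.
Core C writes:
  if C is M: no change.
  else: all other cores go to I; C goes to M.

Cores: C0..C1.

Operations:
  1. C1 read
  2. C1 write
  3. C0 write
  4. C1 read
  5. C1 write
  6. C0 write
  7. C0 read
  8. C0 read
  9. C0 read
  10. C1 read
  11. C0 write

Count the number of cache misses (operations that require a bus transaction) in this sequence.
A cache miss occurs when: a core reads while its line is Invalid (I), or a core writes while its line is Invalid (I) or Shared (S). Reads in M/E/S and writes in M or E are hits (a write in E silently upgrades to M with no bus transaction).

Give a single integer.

Answer: 7

Derivation:
Op 1: C1 read [C1 read from I: no other sharers -> C1=E (exclusive)] -> [I,E] [MISS #1: read from I]
Op 2: C1 write [C1 write: invalidate none -> C1=M] -> [I,M] [hit: write from E is a silent E->M upgrade, no bus transaction]
Op 3: C0 write [C0 write: invalidate ['C1=M'] -> C0=M] -> [M,I] [MISS #2: write from I]
Op 4: C1 read [C1 read from I: others=['C0=M'] -> C1=S, others downsized to S] -> [S,S] [MISS #3: read from I]
Op 5: C1 write [C1 write: invalidate ['C0=S'] -> C1=M] -> [I,M] [MISS #4: write from S]
Op 6: C0 write [C0 write: invalidate ['C1=M'] -> C0=M] -> [M,I] [MISS #5: write from I]
Op 7: C0 read [C0 read: already in M, no change] -> [M,I] [hit: read from M]
Op 8: C0 read [C0 read: already in M, no change] -> [M,I] [hit: read from M]
Op 9: C0 read [C0 read: already in M, no change] -> [M,I] [hit: read from M]
Op 10: C1 read [C1 read from I: others=['C0=M'] -> C1=S, others downsized to S] -> [S,S] [MISS #6: read from I]
Op 11: C0 write [C0 write: invalidate ['C1=S'] -> C0=M] -> [M,I] [MISS #7: write from S]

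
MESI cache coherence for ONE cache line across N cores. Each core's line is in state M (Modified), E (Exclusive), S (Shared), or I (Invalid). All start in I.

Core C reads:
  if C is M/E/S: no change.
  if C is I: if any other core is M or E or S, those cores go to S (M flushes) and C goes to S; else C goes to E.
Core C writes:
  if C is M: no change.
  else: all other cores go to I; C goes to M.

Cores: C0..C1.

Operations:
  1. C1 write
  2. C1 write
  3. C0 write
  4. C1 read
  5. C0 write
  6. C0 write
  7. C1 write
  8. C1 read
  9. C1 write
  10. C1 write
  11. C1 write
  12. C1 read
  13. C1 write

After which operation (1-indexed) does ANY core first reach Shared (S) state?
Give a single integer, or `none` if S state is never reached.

Op 1: C1 write [C1 write: invalidate none -> C1=M] -> [I,M]
Op 2: C1 write [C1 write: already M (modified), no change] -> [I,M]
Op 3: C0 write [C0 write: invalidate ['C1=M'] -> C0=M] -> [M,I]
Op 4: C1 read [C1 read from I: others=['C0=M'] -> C1=S, others downsized to S] -> [S,S]
  -> First S state at op 4; remaining ops need not be traced.

Answer: 4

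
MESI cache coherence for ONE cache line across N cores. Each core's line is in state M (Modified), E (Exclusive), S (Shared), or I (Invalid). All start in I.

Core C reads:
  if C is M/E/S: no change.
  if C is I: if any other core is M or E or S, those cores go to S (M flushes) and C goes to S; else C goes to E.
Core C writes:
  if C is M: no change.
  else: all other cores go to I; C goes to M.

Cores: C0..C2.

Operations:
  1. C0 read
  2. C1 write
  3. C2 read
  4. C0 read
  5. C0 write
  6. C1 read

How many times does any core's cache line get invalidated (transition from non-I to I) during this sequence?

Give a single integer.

Answer: 3

Derivation:
Op 1: C0 read [C0 read from I: no other sharers -> C0=E (exclusive)] -> [E,I,I] (invalidations this op: 0; running total: 0)
Op 2: C1 write [C1 write: invalidate ['C0=E'] -> C1=M] -> [I,M,I] (invalidations this op: 1; running total: 1)
Op 3: C2 read [C2 read from I: others=['C1=M'] -> C2=S, others downsized to S] -> [I,S,S] (invalidations this op: 0; running total: 1)
Op 4: C0 read [C0 read from I: others=['C1=S', 'C2=S'] -> C0=S, others downsized to S] -> [S,S,S] (invalidations this op: 0; running total: 1)
Op 5: C0 write [C0 write: invalidate ['C1=S', 'C2=S'] -> C0=M] -> [M,I,I] (invalidations this op: 2; running total: 3)
Op 6: C1 read [C1 read from I: others=['C0=M'] -> C1=S, others downsized to S] -> [S,S,I] (invalidations this op: 0; running total: 3)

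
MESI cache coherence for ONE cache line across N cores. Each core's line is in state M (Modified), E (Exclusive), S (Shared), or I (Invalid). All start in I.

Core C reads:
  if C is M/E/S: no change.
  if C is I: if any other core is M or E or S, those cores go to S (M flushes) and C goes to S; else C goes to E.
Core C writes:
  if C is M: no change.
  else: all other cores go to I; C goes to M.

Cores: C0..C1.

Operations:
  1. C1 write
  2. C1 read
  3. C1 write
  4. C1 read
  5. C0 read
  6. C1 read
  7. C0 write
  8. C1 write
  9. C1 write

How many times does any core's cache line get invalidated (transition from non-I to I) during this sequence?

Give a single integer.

Answer: 2

Derivation:
Op 1: C1 write [C1 write: invalidate none -> C1=M] -> [I,M] (invalidations this op: 0; running total: 0)
Op 2: C1 read [C1 read: already in M, no change] -> [I,M] (invalidations this op: 0; running total: 0)
Op 3: C1 write [C1 write: already M (modified), no change] -> [I,M] (invalidations this op: 0; running total: 0)
Op 4: C1 read [C1 read: already in M, no change] -> [I,M] (invalidations this op: 0; running total: 0)
Op 5: C0 read [C0 read from I: others=['C1=M'] -> C0=S, others downsized to S] -> [S,S] (invalidations this op: 0; running total: 0)
Op 6: C1 read [C1 read: already in S, no change] -> [S,S] (invalidations this op: 0; running total: 0)
Op 7: C0 write [C0 write: invalidate ['C1=S'] -> C0=M] -> [M,I] (invalidations this op: 1; running total: 1)
Op 8: C1 write [C1 write: invalidate ['C0=M'] -> C1=M] -> [I,M] (invalidations this op: 1; running total: 2)
Op 9: C1 write [C1 write: already M (modified), no change] -> [I,M] (invalidations this op: 0; running total: 2)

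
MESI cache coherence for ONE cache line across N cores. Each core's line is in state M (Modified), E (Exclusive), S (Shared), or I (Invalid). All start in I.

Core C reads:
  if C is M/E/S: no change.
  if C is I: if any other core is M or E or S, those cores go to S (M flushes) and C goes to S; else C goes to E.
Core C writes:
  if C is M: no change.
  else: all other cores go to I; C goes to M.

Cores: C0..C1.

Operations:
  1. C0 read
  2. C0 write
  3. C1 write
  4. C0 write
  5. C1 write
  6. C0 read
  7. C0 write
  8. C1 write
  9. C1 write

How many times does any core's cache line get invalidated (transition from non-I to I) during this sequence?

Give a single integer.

Answer: 5

Derivation:
Op 1: C0 read [C0 read from I: no other sharers -> C0=E (exclusive)] -> [E,I] (invalidations this op: 0; running total: 0)
Op 2: C0 write [C0 write: invalidate none -> C0=M] -> [M,I] (invalidations this op: 0; running total: 0)
Op 3: C1 write [C1 write: invalidate ['C0=M'] -> C1=M] -> [I,M] (invalidations this op: 1; running total: 1)
Op 4: C0 write [C0 write: invalidate ['C1=M'] -> C0=M] -> [M,I] (invalidations this op: 1; running total: 2)
Op 5: C1 write [C1 write: invalidate ['C0=M'] -> C1=M] -> [I,M] (invalidations this op: 1; running total: 3)
Op 6: C0 read [C0 read from I: others=['C1=M'] -> C0=S, others downsized to S] -> [S,S] (invalidations this op: 0; running total: 3)
Op 7: C0 write [C0 write: invalidate ['C1=S'] -> C0=M] -> [M,I] (invalidations this op: 1; running total: 4)
Op 8: C1 write [C1 write: invalidate ['C0=M'] -> C1=M] -> [I,M] (invalidations this op: 1; running total: 5)
Op 9: C1 write [C1 write: already M (modified), no change] -> [I,M] (invalidations this op: 0; running total: 5)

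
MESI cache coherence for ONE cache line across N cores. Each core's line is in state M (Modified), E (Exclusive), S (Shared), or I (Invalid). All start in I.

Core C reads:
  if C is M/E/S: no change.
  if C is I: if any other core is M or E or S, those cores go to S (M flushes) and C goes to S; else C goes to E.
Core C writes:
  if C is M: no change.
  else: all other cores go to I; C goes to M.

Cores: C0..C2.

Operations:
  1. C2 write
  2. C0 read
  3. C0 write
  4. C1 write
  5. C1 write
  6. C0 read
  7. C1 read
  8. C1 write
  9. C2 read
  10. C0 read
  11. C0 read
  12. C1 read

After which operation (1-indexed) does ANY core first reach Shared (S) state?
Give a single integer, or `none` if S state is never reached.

Op 1: C2 write [C2 write: invalidate none -> C2=M] -> [I,I,M]
Op 2: C0 read [C0 read from I: others=['C2=M'] -> C0=S, others downsized to S] -> [S,I,S]
  -> First S state at op 2; remaining ops need not be traced.

Answer: 2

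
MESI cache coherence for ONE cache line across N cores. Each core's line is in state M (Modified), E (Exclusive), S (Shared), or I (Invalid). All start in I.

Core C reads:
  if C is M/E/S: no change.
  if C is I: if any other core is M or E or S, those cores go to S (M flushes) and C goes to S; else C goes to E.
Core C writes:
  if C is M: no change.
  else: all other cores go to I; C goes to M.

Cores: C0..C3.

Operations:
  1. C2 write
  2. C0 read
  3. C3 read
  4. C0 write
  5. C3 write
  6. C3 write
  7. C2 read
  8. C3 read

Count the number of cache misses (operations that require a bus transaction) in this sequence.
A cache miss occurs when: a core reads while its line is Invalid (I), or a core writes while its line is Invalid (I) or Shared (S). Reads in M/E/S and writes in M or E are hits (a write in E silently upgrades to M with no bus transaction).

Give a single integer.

Answer: 6

Derivation:
Op 1: C2 write [C2 write: invalidate none -> C2=M] -> [I,I,M,I] [MISS #1: write from I]
Op 2: C0 read [C0 read from I: others=['C2=M'] -> C0=S, others downsized to S] -> [S,I,S,I] [MISS #2: read from I]
Op 3: C3 read [C3 read from I: others=['C0=S', 'C2=S'] -> C3=S, others downsized to S] -> [S,I,S,S] [MISS #3: read from I]
Op 4: C0 write [C0 write: invalidate ['C2=S', 'C3=S'] -> C0=M] -> [M,I,I,I] [MISS #4: write from S]
Op 5: C3 write [C3 write: invalidate ['C0=M'] -> C3=M] -> [I,I,I,M] [MISS #5: write from I]
Op 6: C3 write [C3 write: already M (modified), no change] -> [I,I,I,M] [hit: write from M]
Op 7: C2 read [C2 read from I: others=['C3=M'] -> C2=S, others downsized to S] -> [I,I,S,S] [MISS #6: read from I]
Op 8: C3 read [C3 read: already in S, no change] -> [I,I,S,S] [hit: read from S]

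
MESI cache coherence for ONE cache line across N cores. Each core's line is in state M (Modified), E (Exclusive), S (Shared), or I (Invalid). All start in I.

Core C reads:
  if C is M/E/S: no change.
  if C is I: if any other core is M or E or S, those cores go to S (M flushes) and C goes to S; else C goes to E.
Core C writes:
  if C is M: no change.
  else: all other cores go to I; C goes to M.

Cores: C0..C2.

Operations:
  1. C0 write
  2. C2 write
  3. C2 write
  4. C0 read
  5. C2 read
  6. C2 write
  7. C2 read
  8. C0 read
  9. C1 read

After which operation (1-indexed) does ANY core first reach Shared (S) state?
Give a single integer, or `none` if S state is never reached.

Answer: 4

Derivation:
Op 1: C0 write [C0 write: invalidate none -> C0=M] -> [M,I,I]
Op 2: C2 write [C2 write: invalidate ['C0=M'] -> C2=M] -> [I,I,M]
Op 3: C2 write [C2 write: already M (modified), no change] -> [I,I,M]
Op 4: C0 read [C0 read from I: others=['C2=M'] -> C0=S, others downsized to S] -> [S,I,S]
  -> First S state at op 4; remaining ops need not be traced.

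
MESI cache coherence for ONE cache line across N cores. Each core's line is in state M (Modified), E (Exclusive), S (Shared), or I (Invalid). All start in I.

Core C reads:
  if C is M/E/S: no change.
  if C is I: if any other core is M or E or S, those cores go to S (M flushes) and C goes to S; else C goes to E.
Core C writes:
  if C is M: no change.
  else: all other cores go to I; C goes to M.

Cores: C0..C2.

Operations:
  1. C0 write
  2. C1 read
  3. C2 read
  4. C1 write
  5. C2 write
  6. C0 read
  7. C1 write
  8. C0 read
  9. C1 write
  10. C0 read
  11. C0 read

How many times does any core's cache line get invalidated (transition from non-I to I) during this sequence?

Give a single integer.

Answer: 6

Derivation:
Op 1: C0 write [C0 write: invalidate none -> C0=M] -> [M,I,I] (invalidations this op: 0; running total: 0)
Op 2: C1 read [C1 read from I: others=['C0=M'] -> C1=S, others downsized to S] -> [S,S,I] (invalidations this op: 0; running total: 0)
Op 3: C2 read [C2 read from I: others=['C0=S', 'C1=S'] -> C2=S, others downsized to S] -> [S,S,S] (invalidations this op: 0; running total: 0)
Op 4: C1 write [C1 write: invalidate ['C0=S', 'C2=S'] -> C1=M] -> [I,M,I] (invalidations this op: 2; running total: 2)
Op 5: C2 write [C2 write: invalidate ['C1=M'] -> C2=M] -> [I,I,M] (invalidations this op: 1; running total: 3)
Op 6: C0 read [C0 read from I: others=['C2=M'] -> C0=S, others downsized to S] -> [S,I,S] (invalidations this op: 0; running total: 3)
Op 7: C1 write [C1 write: invalidate ['C0=S', 'C2=S'] -> C1=M] -> [I,M,I] (invalidations this op: 2; running total: 5)
Op 8: C0 read [C0 read from I: others=['C1=M'] -> C0=S, others downsized to S] -> [S,S,I] (invalidations this op: 0; running total: 5)
Op 9: C1 write [C1 write: invalidate ['C0=S'] -> C1=M] -> [I,M,I] (invalidations this op: 1; running total: 6)
Op 10: C0 read [C0 read from I: others=['C1=M'] -> C0=S, others downsized to S] -> [S,S,I] (invalidations this op: 0; running total: 6)
Op 11: C0 read [C0 read: already in S, no change] -> [S,S,I] (invalidations this op: 0; running total: 6)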